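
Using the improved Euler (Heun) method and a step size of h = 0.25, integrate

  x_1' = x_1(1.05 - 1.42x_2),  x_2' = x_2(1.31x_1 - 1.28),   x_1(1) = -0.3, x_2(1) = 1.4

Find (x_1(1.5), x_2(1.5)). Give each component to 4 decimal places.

-0.2598, 0.6420

Heun on (x_1,x_2): k1 = f(x_n, state_n); k2 = f(x_n + h, state_n + h·k1); state_{n+1} = state_n + (h/2)·(k1 + k2).
1.000000: (-0.300000, 1.400000)
  k1 = (0.281400, -2.342200)
  predictor → (-0.229650, 0.814450)
  k2 = (0.024462, -1.287516)
  → (-0.261767, 0.946285)
1.250000: (-0.261767, 0.946285)
  k1 = (0.076888, -1.535741)
  predictor → (-0.242545, 0.562350)
  k2 = (-0.060991, -0.898486)
  → (-0.259780, 0.642007)
(x_1(1.5), x_2(1.5)) ≈ (-0.2598, 0.6420)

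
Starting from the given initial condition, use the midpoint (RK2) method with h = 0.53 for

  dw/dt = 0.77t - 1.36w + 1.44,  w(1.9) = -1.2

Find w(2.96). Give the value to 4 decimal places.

Midpoint: k1 = f(t_n, w_n); k2 = f(t_n + h/2, w_n + (h/2)·k1); w_{n+1} = w_n + h·k2.
t=1.900000, w=-1.200000:
  k1 = f(1.900000, -1.200000) = 4.535000
  k2 = f(2.165000, 0.001775) = 3.104636
  w ← -1.200000 + 0.53·3.104636 = 0.445457
t=2.430000, w=0.445457:
  k1 = f(2.430000, 0.445457) = 2.705278
  k2 = f(2.695000, 1.162356) = 1.934346
  w ← 0.445457 + 0.53·1.934346 = 1.470660
w(2.96) ≈ 1.4707

1.4707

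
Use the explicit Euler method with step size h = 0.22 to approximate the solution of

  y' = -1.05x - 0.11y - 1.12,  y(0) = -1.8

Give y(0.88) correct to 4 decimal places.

-2.8824

Euler: y_{n+1} = y_n + h·f(x_n, y_n).
x=0.000000, y=-1.800000: f=-0.922000 → y ← -1.800000 + 0.22·(-0.922000) = -2.002840
x=0.220000, y=-2.002840: f=-1.130688 → y ← -2.002840 + 0.22·(-1.130688) = -2.251591
x=0.440000, y=-2.251591: f=-1.334325 → y ← -2.251591 + 0.22·(-1.334325) = -2.545143
x=0.660000, y=-2.545143: f=-1.533034 → y ← -2.545143 + 0.22·(-1.533034) = -2.882410
y(0.88) ≈ -2.8824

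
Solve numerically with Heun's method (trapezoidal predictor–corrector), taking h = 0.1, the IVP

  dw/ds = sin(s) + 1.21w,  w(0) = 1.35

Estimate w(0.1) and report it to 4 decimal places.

1.5282

Heun: k1 = f(s_n, w_n); k2 = f(s_n + h, w_n + h·k1); w_{n+1} = w_n + (h/2)·(k1 + k2).
s=0.000000, w=1.350000:
  k1 = f(0.000000, 1.350000) = 1.633500
  k2 = f(0.100000, 1.513350) = 1.930987
  w ← 1.350000 + (0.1/2)·(1.633500 + 1.930987) = 1.528224
w(0.1) ≈ 1.5282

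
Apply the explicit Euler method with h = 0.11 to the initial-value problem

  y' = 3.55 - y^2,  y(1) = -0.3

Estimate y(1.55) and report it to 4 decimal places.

Euler: y_{n+1} = y_n + h·f(x_n, y_n).
x=1.000000, y=-0.300000: f=3.460000 → y ← -0.300000 + 0.11·3.460000 = 0.080600
x=1.110000, y=0.080600: f=3.543504 → y ← 0.080600 + 0.11·3.543504 = 0.470385
x=1.220000, y=0.470385: f=3.328738 → y ← 0.470385 + 0.11·3.328738 = 0.836547
x=1.330000, y=0.836547: f=2.850190 → y ← 0.836547 + 0.11·2.850190 = 1.150067
x=1.440000, y=1.150067: f=2.227345 → y ← 1.150067 + 0.11·2.227345 = 1.395075
y(1.55) ≈ 1.3951

1.3951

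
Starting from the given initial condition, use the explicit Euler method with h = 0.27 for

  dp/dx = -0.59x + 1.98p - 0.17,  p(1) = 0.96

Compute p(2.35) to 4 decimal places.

Euler: p_{n+1} = p_n + h·f(x_n, p_n).
x=1.000000, p=0.960000: f=1.140800 → p ← 0.960000 + 0.27·1.140800 = 1.268016
x=1.270000, p=1.268016: f=1.591372 → p ← 1.268016 + 0.27·1.591372 = 1.697686
x=1.540000, p=1.697686: f=2.282819 → p ← 1.697686 + 0.27·2.282819 = 2.314047
x=1.810000, p=2.314047: f=3.343914 → p ← 2.314047 + 0.27·3.343914 = 3.216904
x=2.080000, p=3.216904: f=4.972270 → p ← 3.216904 + 0.27·4.972270 = 4.559417
p(2.35) ≈ 4.5594

4.5594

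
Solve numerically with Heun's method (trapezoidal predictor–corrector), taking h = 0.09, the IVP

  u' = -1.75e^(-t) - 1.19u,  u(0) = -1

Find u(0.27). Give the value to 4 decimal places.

-1.0763

Heun: k1 = f(t_n, u_n); k2 = f(t_n + h, u_n + h·k1); u_{n+1} = u_n + (h/2)·(k1 + k2).
t=0.000000, u=-1.000000:
  k1 = f(0.000000, -1.000000) = -0.560000
  k2 = f(0.090000, -1.050400) = -0.349404
  u ← -1.000000 + (0.09/2)·(-0.560000 + (-0.349404)) = -1.040923
t=0.090000, u=-1.040923:
  k1 = f(0.090000, -1.040923) = -0.360681
  k2 = f(0.180000, -1.073384) = -0.184395
  u ← -1.040923 + (0.09/2)·(-0.360681 + (-0.184395)) = -1.065452
t=0.180000, u=-1.065452:
  k1 = f(0.180000, -1.065452) = -0.193835
  k2 = f(0.270000, -1.082897) = -0.047267
  u ← -1.065452 + (0.09/2)·(-0.193835 + (-0.047267)) = -1.076301
u(0.27) ≈ -1.0763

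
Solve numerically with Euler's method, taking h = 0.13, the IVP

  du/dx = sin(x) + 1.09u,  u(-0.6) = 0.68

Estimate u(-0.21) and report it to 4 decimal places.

Euler: u_{n+1} = u_n + h·f(x_n, u_n).
x=-0.600000, u=0.680000: f=0.176558 → u ← 0.680000 + 0.13·0.176558 = 0.702952
x=-0.470000, u=0.702952: f=0.313332 → u ← 0.702952 + 0.13·0.313332 = 0.743686
x=-0.340000, u=0.743686: f=0.477130 → u ← 0.743686 + 0.13·0.477130 = 0.805713
u(-0.21) ≈ 0.8057

0.8057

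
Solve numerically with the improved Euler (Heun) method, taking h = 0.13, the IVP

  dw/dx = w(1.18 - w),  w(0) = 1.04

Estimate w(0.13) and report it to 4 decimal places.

1.0578

Heun: k1 = f(x_n, w_n); k2 = f(x_n + h, w_n + h·k1); w_{n+1} = w_n + (h/2)·(k1 + k2).
x=0.000000, w=1.040000:
  k1 = f(0.000000, 1.040000) = 0.145600
  k2 = f(0.130000, 1.058928) = 0.128207
  w ← 1.040000 + (0.13/2)·(0.145600 + 0.128207) = 1.057797
w(0.13) ≈ 1.0578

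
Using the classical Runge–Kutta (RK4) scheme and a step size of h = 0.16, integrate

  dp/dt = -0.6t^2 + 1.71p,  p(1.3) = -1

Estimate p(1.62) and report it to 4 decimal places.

-2.2645

RK4: k1 = f(t_n, p_n); k2 = f(t_n + h/2, p_n + (h/2)·k1); k3 = f(t_n + h/2, p_n + (h/2)·k2); k4 = f(t_n + h, p_n + h·k3); p_{n+1} = p_n + (h/6)·(k1 + 2k2 + 2k3 + k4).
t=1.300000, p=-1.000000:
  k1 = f(1.300000, -1.000000) = -2.724000
  k2 = f(1.380000, -1.217920) = -3.225283
  k3 = f(1.380000, -1.258023) = -3.293859
  k4 = f(1.460000, -1.527017) = -3.890160
  p ← -1.000000 + (0.16/6)·(k1 + 2k2 + 2k3 + k4) = -1.524065
t=1.460000, p=-1.524065:
  k1 = f(1.460000, -1.524065) = -3.885111
  k2 = f(1.540000, -1.834874) = -4.560595
  k3 = f(1.540000, -1.888913) = -4.653001
  k4 = f(1.620000, -2.268545) = -5.453852
  p ← -1.524065 + (0.16/6)·(k1 + 2k2 + 2k3 + k4) = -2.264496
p(1.62) ≈ -2.2645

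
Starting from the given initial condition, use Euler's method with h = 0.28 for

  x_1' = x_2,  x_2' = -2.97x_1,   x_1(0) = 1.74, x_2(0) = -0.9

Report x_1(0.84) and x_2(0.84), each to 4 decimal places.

-0.1728, -4.2753

Euler on (x_1,x_2): x_1_{n+1} = x_1_n + h·x_1', x_2_{n+1} = x_2_n + h·x_2'.
0.000000: (1.740000, -0.900000); f=(-0.900000, -5.167800) → (1.488000, -2.346984)
0.280000: (1.488000, -2.346984); f=(-2.346984, -4.419360) → (0.830844, -3.584405)
0.560000: (0.830844, -3.584405); f=(-3.584405, -2.467608) → (-0.172789, -4.275335)
(x_1(0.84), x_2(0.84)) ≈ (-0.1728, -4.2753)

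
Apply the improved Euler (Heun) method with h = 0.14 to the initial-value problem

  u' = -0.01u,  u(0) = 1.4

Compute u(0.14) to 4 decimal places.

Heun: k1 = f(t_n, u_n); k2 = f(t_n + h, u_n + h·k1); u_{n+1} = u_n + (h/2)·(k1 + k2).
t=0.000000, u=1.400000:
  k1 = f(0.000000, 1.400000) = -0.014000
  k2 = f(0.140000, 1.398040) = -0.013980
  u ← 1.400000 + (0.14/2)·(-0.014000 + (-0.013980)) = 1.398041
u(0.14) ≈ 1.3980

1.3980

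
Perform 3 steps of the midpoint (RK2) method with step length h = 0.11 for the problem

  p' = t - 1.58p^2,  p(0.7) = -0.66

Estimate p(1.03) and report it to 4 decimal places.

Midpoint: k1 = f(t_n, p_n); k2 = f(t_n + h/2, p_n + (h/2)·k1); p_{n+1} = p_n + h·k2.
t=0.700000, p=-0.660000:
  k1 = f(0.700000, -0.660000) = 0.011752
  k2 = f(0.755000, -0.659354) = 0.068099
  p ← -0.660000 + 0.11·0.068099 = -0.652509
t=0.810000, p=-0.652509:
  k1 = f(0.810000, -0.652509) = 0.137286
  k2 = f(0.865000, -0.644958) = 0.207765
  p ← -0.652509 + 0.11·0.207765 = -0.629655
t=0.920000, p=-0.629655:
  k1 = f(0.920000, -0.629655) = 0.293585
  k2 = f(0.975000, -0.613508) = 0.380301
  p ← -0.629655 + 0.11·0.380301 = -0.587822
p(1.03) ≈ -0.5878

-0.5878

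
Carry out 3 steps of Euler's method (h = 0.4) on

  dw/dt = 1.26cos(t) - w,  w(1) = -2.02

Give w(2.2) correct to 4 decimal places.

Euler: w_{n+1} = w_n + h·f(t_n, w_n).
t=1.000000, w=-2.020000: f=2.700781 → w ← -2.020000 + 0.4·2.700781 = -0.939688
t=1.400000, w=-0.939688: f=1.153846 → w ← -0.939688 + 0.4·1.153846 = -0.478149
t=1.800000, w=-0.478149: f=0.191875 → w ← -0.478149 + 0.4·0.191875 = -0.401399
w(2.2) ≈ -0.4014

-0.4014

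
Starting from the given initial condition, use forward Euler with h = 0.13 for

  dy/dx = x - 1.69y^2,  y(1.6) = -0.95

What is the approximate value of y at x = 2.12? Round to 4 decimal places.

-0.7495

Euler: y_{n+1} = y_n + h·f(x_n, y_n).
x=1.600000, y=-0.950000: f=0.074775 → y ← -0.950000 + 0.13·0.074775 = -0.940279
x=1.730000, y=-0.940279: f=0.235829 → y ← -0.940279 + 0.13·0.235829 = -0.909622
x=1.860000, y=-0.909622: f=0.461675 → y ← -0.909622 + 0.13·0.461675 = -0.849604
x=1.990000, y=-0.849604: f=0.770113 → y ← -0.849604 + 0.13·0.770113 = -0.749489
y(2.12) ≈ -0.7495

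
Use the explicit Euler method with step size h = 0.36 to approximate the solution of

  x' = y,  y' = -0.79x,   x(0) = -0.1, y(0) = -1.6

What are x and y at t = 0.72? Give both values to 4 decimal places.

Euler on (x,y): x_{n+1} = x_n + h·x', y_{n+1} = y_n + h·y'.
0.000000: (-0.100000, -1.600000); f=(-1.600000, 0.079000) → (-0.676000, -1.571560)
0.360000: (-0.676000, -1.571560); f=(-1.571560, 0.534040) → (-1.241762, -1.379306)
(x(0.72), y(0.72)) ≈ (-1.2418, -1.3793)

-1.2418, -1.3793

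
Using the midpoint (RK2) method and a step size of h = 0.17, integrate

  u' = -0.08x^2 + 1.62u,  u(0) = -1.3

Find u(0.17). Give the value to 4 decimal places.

Midpoint: k1 = f(x_n, u_n); k2 = f(x_n + h/2, u_n + (h/2)·k1); u_{n+1} = u_n + h·k2.
x=0.000000, u=-1.300000:
  k1 = f(0.000000, -1.300000) = -2.106000
  k2 = f(0.085000, -1.479010) = -2.396574
  u ← -1.300000 + 0.17·(-2.396574) = -1.707418
u(0.17) ≈ -1.7074

-1.7074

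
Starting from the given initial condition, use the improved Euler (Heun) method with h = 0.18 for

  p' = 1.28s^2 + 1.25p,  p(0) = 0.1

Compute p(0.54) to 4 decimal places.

0.2776

Heun: k1 = f(s_n, p_n); k2 = f(s_n + h, p_n + h·k1); p_{n+1} = p_n + (h/2)·(k1 + k2).
s=0.000000, p=0.100000:
  k1 = f(0.000000, 0.100000) = 0.125000
  k2 = f(0.180000, 0.122500) = 0.194597
  p ← 0.100000 + (0.18/2)·(0.125000 + 0.194597) = 0.128764
s=0.180000, p=0.128764:
  k1 = f(0.180000, 0.128764) = 0.202427
  k2 = f(0.360000, 0.165201) = 0.372389
  p ← 0.128764 + (0.18/2)·(0.202427 + 0.372389) = 0.180497
s=0.360000, p=0.180497:
  k1 = f(0.360000, 0.180497) = 0.391509
  k2 = f(0.540000, 0.250969) = 0.686959
  p ← 0.180497 + (0.18/2)·(0.391509 + 0.686959) = 0.277559
p(0.54) ≈ 0.2776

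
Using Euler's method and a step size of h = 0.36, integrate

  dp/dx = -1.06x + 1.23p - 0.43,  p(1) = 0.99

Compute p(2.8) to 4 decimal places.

-2.3014

Euler: p_{n+1} = p_n + h·f(x_n, p_n).
x=1.000000, p=0.990000: f=-0.272300 → p ← 0.990000 + 0.36·(-0.272300) = 0.891972
x=1.360000, p=0.891972: f=-0.774474 → p ← 0.891972 + 0.36·(-0.774474) = 0.613161
x=1.720000, p=0.613161: f=-1.499012 → p ← 0.613161 + 0.36·(-1.499012) = 0.073517
x=2.080000, p=0.073517: f=-2.544374 → p ← 0.073517 + 0.36·(-2.544374) = -0.842458
x=2.440000, p=-0.842458: f=-4.052623 → p ← -0.842458 + 0.36·(-4.052623) = -2.301402
p(2.8) ≈ -2.3014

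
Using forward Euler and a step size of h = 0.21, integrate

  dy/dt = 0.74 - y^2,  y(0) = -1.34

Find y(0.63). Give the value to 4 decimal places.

-2.5359

Euler: y_{n+1} = y_n + h·f(t_n, y_n).
t=0.000000, y=-1.340000: f=-1.055600 → y ← -1.340000 + 0.21·(-1.055600) = -1.561676
t=0.210000, y=-1.561676: f=-1.698832 → y ← -1.561676 + 0.21·(-1.698832) = -1.918431
t=0.420000, y=-1.918431: f=-2.940376 → y ← -1.918431 + 0.21·(-2.940376) = -2.535910
y(0.63) ≈ -2.5359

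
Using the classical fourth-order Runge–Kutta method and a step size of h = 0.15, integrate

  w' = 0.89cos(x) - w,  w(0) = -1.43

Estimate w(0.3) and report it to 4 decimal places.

RK4: k1 = f(x_n, w_n); k2 = f(x_n + h/2, w_n + (h/2)·k1); k3 = f(x_n + h/2, w_n + (h/2)·k2); k4 = f(x_n + h, w_n + h·k3); w_{n+1} = w_n + (h/6)·(k1 + 2k2 + 2k3 + k4).
x=0.000000, w=-1.430000:
  k1 = f(0.000000, -1.430000) = 2.320000
  k2 = f(0.075000, -1.256000) = 2.143498
  k3 = f(0.075000, -1.269238) = 2.156736
  k4 = f(0.150000, -1.106490) = 1.986496
  w ← -1.430000 + (0.15/6)·(k1 + 2k2 + 2k3 + k4) = -1.107326
x=0.150000, w=-1.107326:
  k1 = f(0.150000, -1.107326) = 1.987332
  k2 = f(0.225000, -0.958276) = 1.825843
  k3 = f(0.225000, -0.970388) = 1.837954
  k4 = f(0.300000, -0.831633) = 1.681882
  w ← -1.107326 + (0.15/6)·(k1 + 2k2 + 2k3 + k4) = -0.832406
w(0.3) ≈ -0.8324

-0.8324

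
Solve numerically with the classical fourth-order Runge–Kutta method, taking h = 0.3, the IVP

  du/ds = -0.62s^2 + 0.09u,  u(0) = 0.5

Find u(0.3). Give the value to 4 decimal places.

RK4: k1 = f(s_n, u_n); k2 = f(s_n + h/2, u_n + (h/2)·k1); k3 = f(s_n + h/2, u_n + (h/2)·k2); k4 = f(s_n + h, u_n + h·k3); u_{n+1} = u_n + (h/6)·(k1 + 2k2 + 2k3 + k4).
s=0.000000, u=0.500000:
  k1 = f(0.000000, 0.500000) = 0.045000
  k2 = f(0.150000, 0.506750) = 0.031658
  k3 = f(0.150000, 0.504749) = 0.031477
  k4 = f(0.300000, 0.509443) = -0.009950
  u ← 0.500000 + (0.3/6)·(k1 + 2k2 + 2k3 + k4) = 0.508066
u(0.3) ≈ 0.5081

0.5081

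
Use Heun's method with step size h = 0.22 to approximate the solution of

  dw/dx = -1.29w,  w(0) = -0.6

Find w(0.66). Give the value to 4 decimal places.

-0.2597

Heun: k1 = f(x_n, w_n); k2 = f(x_n + h, w_n + h·k1); w_{n+1} = w_n + (h/2)·(k1 + k2).
x=0.000000, w=-0.600000:
  k1 = f(0.000000, -0.600000) = 0.774000
  k2 = f(0.220000, -0.429720) = 0.554339
  w ← -0.600000 + (0.22/2)·(0.774000 + 0.554339) = -0.453883
x=0.220000, w=-0.453883:
  k1 = f(0.220000, -0.453883) = 0.585509
  k2 = f(0.440000, -0.325071) = 0.419341
  w ← -0.453883 + (0.22/2)·(0.585509 + 0.419341) = -0.343349
x=0.440000, w=-0.343349:
  k1 = f(0.440000, -0.343349) = 0.442920
  k2 = f(0.660000, -0.245907) = 0.317220
  w ← -0.343349 + (0.22/2)·(0.442920 + 0.317220) = -0.259734
w(0.66) ≈ -0.2597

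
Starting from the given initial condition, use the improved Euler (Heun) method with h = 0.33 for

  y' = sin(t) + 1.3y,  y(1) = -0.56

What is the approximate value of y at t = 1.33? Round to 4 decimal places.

-0.4931

Heun: k1 = f(t_n, y_n); k2 = f(t_n + h, y_n + h·k1); y_{n+1} = y_n + (h/2)·(k1 + k2).
t=1.000000, y=-0.560000:
  k1 = f(1.000000, -0.560000) = 0.113471
  k2 = f(1.330000, -0.522555) = 0.291827
  y ← -0.560000 + (0.33/2)·(0.113471 + 0.291827) = -0.493126
y(1.33) ≈ -0.4931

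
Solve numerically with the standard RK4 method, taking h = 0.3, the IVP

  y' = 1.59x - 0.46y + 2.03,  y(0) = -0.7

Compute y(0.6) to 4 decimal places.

0.7948

RK4: k1 = f(x_n, y_n); k2 = f(x_n + h/2, y_n + (h/2)·k1); k3 = f(x_n + h/2, y_n + (h/2)·k2); k4 = f(x_n + h, y_n + h·k3); y_{n+1} = y_n + (h/6)·(k1 + 2k2 + 2k3 + k4).
x=0.000000, y=-0.700000:
  k1 = f(0.000000, -0.700000) = 2.352000
  k2 = f(0.150000, -0.347200) = 2.428212
  k3 = f(0.150000, -0.335768) = 2.422953
  k4 = f(0.300000, 0.026886) = 2.494632
  y ← -0.700000 + (0.3/6)·(k1 + 2k2 + 2k3 + k4) = 0.027448
x=0.300000, y=0.027448:
  k1 = f(0.300000, 0.027448) = 2.494374
  k2 = f(0.450000, 0.401604) = 2.560762
  k3 = f(0.450000, 0.411562) = 2.556181
  k4 = f(0.600000, 0.794303) = 2.618621
  y ← 0.027448 + (0.3/6)·(k1 + 2k2 + 2k3 + k4) = 0.794792
y(0.6) ≈ 0.7948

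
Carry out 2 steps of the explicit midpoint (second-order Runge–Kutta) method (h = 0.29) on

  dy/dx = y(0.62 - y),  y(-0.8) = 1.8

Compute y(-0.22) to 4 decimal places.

1.1904

Midpoint: k1 = f(x_n, y_n); k2 = f(x_n + h/2, y_n + (h/2)·k1); y_{n+1} = y_n + h·k2.
x=-0.800000, y=1.800000:
  k1 = f(-0.800000, 1.800000) = -2.124000
  k2 = f(-0.655000, 1.492020) = -1.301071
  y ← 1.800000 + 0.29·(-1.301071) = 1.422689
x=-0.510000, y=1.422689:
  k1 = f(-0.510000, 1.422689) = -1.141978
  k2 = f(-0.365000, 1.257103) = -0.800903
  y ← 1.422689 + 0.29·(-0.800903) = 1.190427
y(-0.22) ≈ 1.1904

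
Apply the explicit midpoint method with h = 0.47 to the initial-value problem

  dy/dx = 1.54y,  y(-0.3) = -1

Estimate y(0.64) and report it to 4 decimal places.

-3.9432

Midpoint: k1 = f(x_n, y_n); k2 = f(x_n + h/2, y_n + (h/2)·k1); y_{n+1} = y_n + h·k2.
x=-0.300000, y=-1.000000:
  k1 = f(-0.300000, -1.000000) = -1.540000
  k2 = f(-0.065000, -1.361900) = -2.097326
  y ← -1.000000 + 0.47·(-2.097326) = -1.985743
x=0.170000, y=-1.985743:
  k1 = f(0.170000, -1.985743) = -3.058045
  k2 = f(0.405000, -2.704384) = -4.164751
  y ← -1.985743 + 0.47·(-4.164751) = -3.943176
y(0.64) ≈ -3.9432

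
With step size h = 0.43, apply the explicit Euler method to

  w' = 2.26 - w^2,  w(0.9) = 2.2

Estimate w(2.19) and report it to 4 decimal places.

1.4884

Euler: w_{n+1} = w_n + h·f(s_n, w_n).
s=0.900000, w=2.200000: f=-2.580000 → w ← 2.200000 + 0.43·(-2.580000) = 1.090600
s=1.330000, w=1.090600: f=1.070592 → w ← 1.090600 + 0.43·1.070592 = 1.550954
s=1.760000, w=1.550954: f=-0.145460 → w ← 1.550954 + 0.43·(-0.145460) = 1.488407
w(2.19) ≈ 1.4884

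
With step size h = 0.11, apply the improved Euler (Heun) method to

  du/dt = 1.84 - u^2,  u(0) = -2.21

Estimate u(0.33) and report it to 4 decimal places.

Heun: k1 = f(t_n, u_n); k2 = f(t_n + h, u_n + h·k1); u_{n+1} = u_n + (h/2)·(k1 + k2).
t=0.000000, u=-2.210000:
  k1 = f(0.000000, -2.210000) = -3.044100
  k2 = f(0.110000, -2.544851) = -4.636267
  u ← -2.210000 + (0.11/2)·(-3.044100 + (-4.636267)) = -2.632420
t=0.110000, u=-2.632420:
  k1 = f(0.110000, -2.632420) = -5.089636
  k2 = f(0.220000, -3.192280) = -8.350652
  u ← -2.632420 + (0.11/2)·(-5.089636 + (-8.350652)) = -3.371636
t=0.220000, u=-3.371636:
  k1 = f(0.220000, -3.371636) = -9.527929
  k2 = f(0.330000, -4.419708) = -17.693821
  u ← -3.371636 + (0.11/2)·(-9.527929 + (-17.693821)) = -4.868832
u(0.33) ≈ -4.8688

-4.8688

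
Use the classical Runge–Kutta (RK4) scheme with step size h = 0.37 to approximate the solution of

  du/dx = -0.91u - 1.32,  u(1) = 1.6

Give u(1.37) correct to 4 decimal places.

0.7280

RK4: k1 = f(x_n, u_n); k2 = f(x_n + h/2, u_n + (h/2)·k1); k3 = f(x_n + h/2, u_n + (h/2)·k2); k4 = f(x_n + h, u_n + h·k3); u_{n+1} = u_n + (h/6)·(k1 + 2k2 + 2k3 + k4).
x=1.000000, u=1.600000:
  k1 = f(1.000000, 1.600000) = -2.776000
  k2 = f(1.185000, 1.086440) = -2.308660
  k3 = f(1.185000, 1.172898) = -2.387337
  k4 = f(1.370000, 0.716685) = -1.972184
  u ← 1.600000 + (0.37/6)·(k1 + 2k2 + 2k3 + k4) = 0.728022
u(1.37) ≈ 0.7280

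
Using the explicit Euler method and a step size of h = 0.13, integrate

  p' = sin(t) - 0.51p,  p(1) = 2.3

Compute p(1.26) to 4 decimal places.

Euler: p_{n+1} = p_n + h·f(t_n, p_n).
t=1.000000, p=2.300000: f=-0.331529 → p ← 2.300000 + 0.13·(-0.331529) = 2.256901
t=1.130000, p=2.256901: f=-0.246607 → p ← 2.256901 + 0.13·(-0.246607) = 2.224842
p(1.26) ≈ 2.2248

2.2248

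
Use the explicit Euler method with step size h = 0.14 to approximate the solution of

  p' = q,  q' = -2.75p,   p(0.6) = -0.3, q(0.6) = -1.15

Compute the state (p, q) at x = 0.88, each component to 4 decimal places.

Euler on (p,q): p_{n+1} = p_n + h·p', q_{n+1} = q_n + h·q'.
0.600000: (-0.300000, -1.150000); f=(-1.150000, 0.825000) → (-0.461000, -1.034500)
0.740000: (-0.461000, -1.034500); f=(-1.034500, 1.267750) → (-0.605830, -0.857015)
(p(0.88), q(0.88)) ≈ (-0.6058, -0.8570)

-0.6058, -0.8570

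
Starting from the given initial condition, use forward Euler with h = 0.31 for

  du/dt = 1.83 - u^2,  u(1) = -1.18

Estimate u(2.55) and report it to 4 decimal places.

Euler: u_{n+1} = u_n + h·f(t_n, u_n).
t=1.000000, u=-1.180000: f=0.437600 → u ← -1.180000 + 0.31·0.437600 = -1.044344
t=1.310000, u=-1.044344: f=0.739346 → u ← -1.044344 + 0.31·0.739346 = -0.815147
t=1.620000, u=-0.815147: f=1.165536 → u ← -0.815147 + 0.31·1.165536 = -0.453831
t=1.930000, u=-0.453831: f=1.624038 → u ← -0.453831 + 0.31·1.624038 = 0.049621
t=2.240000, u=0.049621: f=1.827538 → u ← 0.049621 + 0.31·1.827538 = 0.616158
u(2.55) ≈ 0.6162

0.6162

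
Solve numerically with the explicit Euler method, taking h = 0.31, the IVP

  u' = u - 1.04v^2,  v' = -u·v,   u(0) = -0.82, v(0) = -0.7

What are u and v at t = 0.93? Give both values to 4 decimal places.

Euler on (u,v): u_{n+1} = u_n + h·u', v_{n+1} = v_n + h·v'.
0.000000: (-0.820000, -0.700000); f=(-1.329600, -0.574000) → (-1.232176, -0.877940)
0.310000: (-1.232176, -0.877940); f=(-2.033786, -1.081777) → (-1.862650, -1.213291)
0.620000: (-1.862650, -1.213291); f=(-3.393607, -2.259936) → (-2.914668, -1.913871)
(u(0.93), v(0.93)) ≈ (-2.9147, -1.9139)

-2.9147, -1.9139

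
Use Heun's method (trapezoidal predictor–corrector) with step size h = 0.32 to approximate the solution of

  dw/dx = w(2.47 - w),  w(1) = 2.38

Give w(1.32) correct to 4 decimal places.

2.4227

Heun: k1 = f(x_n, w_n); k2 = f(x_n + h, w_n + h·k1); w_{n+1} = w_n + (h/2)·(k1 + k2).
x=1.000000, w=2.380000:
  k1 = f(1.000000, 2.380000) = 0.214200
  k2 = f(1.320000, 2.448544) = 0.052536
  w ← 2.380000 + (0.32/2)·(0.214200 + 0.052536) = 2.422678
w(1.32) ≈ 2.4227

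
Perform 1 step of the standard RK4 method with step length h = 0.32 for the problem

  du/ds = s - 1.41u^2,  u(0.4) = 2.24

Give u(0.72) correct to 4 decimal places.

1.1966

RK4: k1 = f(s_n, u_n); k2 = f(s_n + h/2, u_n + (h/2)·k1); k3 = f(s_n + h/2, u_n + (h/2)·k2); k4 = f(s_n + h, u_n + h·k3); u_{n+1} = u_n + (h/6)·(k1 + 2k2 + 2k3 + k4).
s=0.400000, u=2.240000:
  k1 = f(0.400000, 2.240000) = -6.674816
  k2 = f(0.560000, 1.172029) = -1.376851
  k3 = f(0.560000, 2.019704) = -5.191677
  k4 = f(0.720000, 0.578663) = 0.247860
  u ← 2.240000 + (0.32/6)·(k1 + 2k2 + 2k3 + k4) = 1.196586
u(0.72) ≈ 1.1966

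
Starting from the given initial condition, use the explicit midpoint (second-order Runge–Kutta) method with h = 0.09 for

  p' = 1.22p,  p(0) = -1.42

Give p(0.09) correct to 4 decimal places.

-1.5845

Midpoint: k1 = f(t_n, p_n); k2 = f(t_n + h/2, p_n + (h/2)·k1); p_{n+1} = p_n + h·k2.
t=0.000000, p=-1.420000:
  k1 = f(0.000000, -1.420000) = -1.732400
  k2 = f(0.045000, -1.497958) = -1.827509
  p ← -1.420000 + 0.09·(-1.827509) = -1.584476
p(0.09) ≈ -1.5845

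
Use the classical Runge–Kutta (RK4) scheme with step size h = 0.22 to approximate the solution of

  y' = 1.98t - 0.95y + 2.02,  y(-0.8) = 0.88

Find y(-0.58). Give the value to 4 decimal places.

RK4: k1 = f(t_n, y_n); k2 = f(t_n + h/2, y_n + (h/2)·k1); k3 = f(t_n + h/2, y_n + (h/2)·k2); k4 = f(t_n + h, y_n + h·k3); y_{n+1} = y_n + (h/6)·(k1 + 2k2 + 2k3 + k4).
t=-0.800000, y=0.880000:
  k1 = f(-0.800000, 0.880000) = -0.400000
  k2 = f(-0.690000, 0.836000) = -0.140400
  k3 = f(-0.690000, 0.864556) = -0.167528
  k4 = f(-0.580000, 0.843144) = 0.070613
  y ← 0.880000 + (0.22/6)·(k1 + 2k2 + 2k3 + k4) = 0.845341
y(-0.58) ≈ 0.8453

0.8453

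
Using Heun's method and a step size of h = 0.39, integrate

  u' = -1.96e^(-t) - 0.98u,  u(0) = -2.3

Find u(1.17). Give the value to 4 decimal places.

Heun: k1 = f(t_n, u_n); k2 = f(t_n + h, u_n + h·k1); u_{n+1} = u_n + (h/2)·(k1 + k2).
t=0.000000, u=-2.300000:
  k1 = f(0.000000, -2.300000) = 0.294000
  k2 = f(0.390000, -2.185340) = 0.814602
  u ← -2.300000 + (0.39/2)·(0.294000 + 0.814602) = -2.083823
t=0.390000, u=-2.083823:
  k1 = f(0.390000, -2.083823) = 0.715115
  k2 = f(0.780000, -1.804928) = 0.870354
  u ← -2.083823 + (0.39/2)·(0.715115 + 0.870354) = -1.774656
t=0.780000, u=-1.774656:
  k1 = f(0.780000, -1.774656) = 0.840687
  k2 = f(1.170000, -1.446788) = 0.809533
  u ← -1.774656 + (0.39/2)·(0.840687 + 0.809533) = -1.452863
u(1.17) ≈ -1.4529

-1.4529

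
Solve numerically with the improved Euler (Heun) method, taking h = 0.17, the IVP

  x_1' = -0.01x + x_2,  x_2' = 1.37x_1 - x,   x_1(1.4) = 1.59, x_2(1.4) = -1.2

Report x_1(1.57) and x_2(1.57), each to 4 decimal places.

1.3947, -1.1062

Heun on (x_1,x_2): k1 = f(x_n, state_n); k2 = f(x_n + h, state_n + h·k1); state_{n+1} = state_n + (h/2)·(k1 + k2).
1.400000: (1.590000, -1.200000)
  k1 = (-1.214000, 0.778300)
  predictor → (1.383620, -1.067689)
  k2 = (-1.083389, 0.325559)
  → (1.394722, -1.106172)
(x_1(1.57), x_2(1.57)) ≈ (1.3947, -1.1062)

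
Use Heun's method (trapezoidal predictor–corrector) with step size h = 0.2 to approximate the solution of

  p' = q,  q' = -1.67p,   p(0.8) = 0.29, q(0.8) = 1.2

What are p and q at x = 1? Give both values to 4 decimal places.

0.5203, 1.0631

Heun on (p,q): k1 = f(x_n, state_n); k2 = f(x_n + h, state_n + h·k1); state_{n+1} = state_n + (h/2)·(k1 + k2).
0.800000: (0.290000, 1.200000)
  k1 = (1.200000, -0.484300)
  predictor → (0.530000, 1.103140)
  k2 = (1.103140, -0.885100)
  → (0.520314, 1.063060)
(p(1), q(1)) ≈ (0.5203, 1.0631)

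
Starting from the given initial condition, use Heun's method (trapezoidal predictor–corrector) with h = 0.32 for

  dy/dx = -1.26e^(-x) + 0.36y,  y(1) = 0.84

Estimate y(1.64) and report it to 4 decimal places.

0.8048

Heun: k1 = f(x_n, y_n); k2 = f(x_n + h, y_n + h·k1); y_{n+1} = y_n + (h/2)·(k1 + k2).
x=1.000000, y=0.840000:
  k1 = f(1.000000, 0.840000) = -0.161128
  k2 = f(1.320000, 0.788439) = -0.052752
  y ← 0.840000 + (0.32/2)·(-0.161128 + (-0.052752)) = 0.805779
x=1.320000, y=0.805779:
  k1 = f(1.320000, 0.805779) = -0.046510
  k2 = f(1.640000, 0.790896) = 0.040308
  y ← 0.805779 + (0.32/2)·(-0.046510 + 0.040308) = 0.804787
y(1.64) ≈ 0.8048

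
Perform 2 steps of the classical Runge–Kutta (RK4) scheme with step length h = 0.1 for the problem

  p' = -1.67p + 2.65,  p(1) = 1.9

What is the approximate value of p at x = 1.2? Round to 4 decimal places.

1.8111

RK4: k1 = f(x_n, p_n); k2 = f(x_n + h/2, p_n + (h/2)·k1); k3 = f(x_n + h/2, p_n + (h/2)·k2); k4 = f(x_n + h, p_n + h·k3); p_{n+1} = p_n + (h/6)·(k1 + 2k2 + 2k3 + k4).
x=1.000000, p=1.900000:
  k1 = f(1.000000, 1.900000) = -0.523000
  k2 = f(1.050000, 1.873850) = -0.479329
  k3 = f(1.050000, 1.876034) = -0.482976
  k4 = f(1.100000, 1.851702) = -0.442343
  p ← 1.900000 + (0.1/6)·(k1 + 2k2 + 2k3 + k4) = 1.851834
x=1.100000, p=1.851834:
  k1 = f(1.100000, 1.851834) = -0.442563
  k2 = f(1.150000, 1.829706) = -0.405609
  k3 = f(1.150000, 1.831554) = -0.408695
  k4 = f(1.200000, 1.810965) = -0.374311
  p ← 1.851834 + (0.1/6)·(k1 + 2k2 + 2k3 + k4) = 1.811076
p(1.2) ≈ 1.8111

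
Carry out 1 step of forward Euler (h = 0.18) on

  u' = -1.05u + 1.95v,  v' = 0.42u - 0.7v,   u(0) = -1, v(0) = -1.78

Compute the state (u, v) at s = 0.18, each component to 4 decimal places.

-1.4358, -1.6313

Euler on (u,v): u_{n+1} = u_n + h·u', v_{n+1} = v_n + h·v'.
0.000000: (-1.000000, -1.780000); f=(-2.421000, 0.826000) → (-1.435780, -1.631320)
(u(0.18), v(0.18)) ≈ (-1.4358, -1.6313)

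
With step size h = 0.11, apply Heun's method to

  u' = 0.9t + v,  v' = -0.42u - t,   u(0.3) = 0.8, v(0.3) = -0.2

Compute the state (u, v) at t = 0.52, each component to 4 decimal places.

0.8204, -0.3650

Heun on (u,v): k1 = f(t_n, state_n); k2 = f(t_n + h, state_n + h·k1); state_{n+1} = state_n + (h/2)·(k1 + k2).
0.300000: (0.800000, -0.200000)
  k1 = (0.070000, -0.636000)
  predictor → (0.807700, -0.269960)
  k2 = (0.099040, -0.749234)
  → (0.809297, -0.276188)
0.410000: (0.809297, -0.276188)
  k1 = (0.092812, -0.749905)
  predictor → (0.819507, -0.358677)
  k2 = (0.109323, -0.864193)
  → (0.820415, -0.364963)
(u(0.52), v(0.52)) ≈ (0.8204, -0.3650)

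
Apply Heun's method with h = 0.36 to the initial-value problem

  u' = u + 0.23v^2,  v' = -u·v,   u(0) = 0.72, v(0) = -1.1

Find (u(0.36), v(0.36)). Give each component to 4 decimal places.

Heun on (u,v): k1 = f(s_n, state_n); k2 = f(s_n + h, state_n + h·k1); state_{n+1} = state_n + (h/2)·(k1 + k2).
0.000000: (0.720000, -1.100000)
  k1 = (0.998300, 0.792000)
  predictor → (1.079388, -0.814880)
  k2 = (1.232115, 0.879572)
  → (1.121475, -0.799117)
(u(0.36), v(0.36)) ≈ (1.1215, -0.7991)

1.1215, -0.7991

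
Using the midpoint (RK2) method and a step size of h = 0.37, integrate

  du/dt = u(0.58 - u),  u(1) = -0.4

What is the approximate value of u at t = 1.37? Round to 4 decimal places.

-0.5840

Midpoint: k1 = f(t_n, u_n); k2 = f(t_n + h/2, u_n + (h/2)·k1); u_{n+1} = u_n + h·k2.
t=1.000000, u=-0.400000:
  k1 = f(1.000000, -0.400000) = -0.392000
  k2 = f(1.185000, -0.472520) = -0.497337
  u ← -0.400000 + 0.37·(-0.497337) = -0.584015
u(1.37) ≈ -0.5840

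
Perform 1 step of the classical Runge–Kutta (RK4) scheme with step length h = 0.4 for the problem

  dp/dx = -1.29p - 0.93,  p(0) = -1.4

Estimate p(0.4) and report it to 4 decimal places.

RK4: k1 = f(x_n, p_n); k2 = f(x_n + h/2, p_n + (h/2)·k1); k3 = f(x_n + h/2, p_n + (h/2)·k2); k4 = f(x_n + h, p_n + h·k3); p_{n+1} = p_n + (h/6)·(k1 + 2k2 + 2k3 + k4).
x=0.000000, p=-1.400000:
  k1 = f(0.000000, -1.400000) = 0.876000
  k2 = f(0.200000, -1.224800) = 0.649992
  k3 = f(0.200000, -1.270002) = 0.708302
  k4 = f(0.400000, -1.116679) = 0.510516
  p ← -1.400000 + (0.4/6)·(k1 + 2k2 + 2k3 + k4) = -1.126460
p(0.4) ≈ -1.1265

-1.1265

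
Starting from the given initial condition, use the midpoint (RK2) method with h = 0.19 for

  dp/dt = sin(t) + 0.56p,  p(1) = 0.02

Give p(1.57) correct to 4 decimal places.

Midpoint: k1 = f(t_n, p_n); k2 = f(t_n + h/2, p_n + (h/2)·k1); p_{n+1} = p_n + h·k2.
t=1.000000, p=0.020000:
  k1 = f(1.000000, 0.020000) = 0.852671
  k2 = f(1.095000, 0.101004) = 0.945490
  p ← 0.020000 + 0.19·0.945490 = 0.199643
t=1.190000, p=0.199643:
  k1 = f(1.190000, 0.199643) = 1.040169
  k2 = f(1.285000, 0.298459) = 1.126575
  p ← 0.199643 + 0.19·1.126575 = 0.413692
t=1.380000, p=0.413692:
  k1 = f(1.380000, 0.413692) = 1.213521
  k2 = f(1.475000, 0.528977) = 1.291642
  p ← 0.413692 + 0.19·1.291642 = 0.659104
p(1.57) ≈ 0.6591

0.6591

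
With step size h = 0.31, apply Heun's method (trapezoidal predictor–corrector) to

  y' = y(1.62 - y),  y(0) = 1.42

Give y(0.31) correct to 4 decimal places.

1.4902

Heun: k1 = f(t_n, y_n); k2 = f(t_n + h, y_n + h·k1); y_{n+1} = y_n + (h/2)·(k1 + k2).
t=0.000000, y=1.420000:
  k1 = f(0.000000, 1.420000) = 0.284000
  k2 = f(0.310000, 1.508040) = 0.168840
  y ← 1.420000 + (0.31/2)·(0.284000 + 0.168840) = 1.490190
y(0.31) ≈ 1.4902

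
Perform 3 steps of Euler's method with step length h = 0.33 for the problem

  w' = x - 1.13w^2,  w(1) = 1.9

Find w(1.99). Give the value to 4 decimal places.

1.1825

Euler: w_{n+1} = w_n + h·f(x_n, w_n).
x=1.000000, w=1.900000: f=-3.079300 → w ← 1.900000 + 0.33·(-3.079300) = 0.883831
x=1.330000, w=0.883831: f=0.447292 → w ← 0.883831 + 0.33·0.447292 = 1.031437
x=1.660000, w=1.031437: f=0.457835 → w ← 1.031437 + 0.33·0.457835 = 1.182523
w(1.99) ≈ 1.1825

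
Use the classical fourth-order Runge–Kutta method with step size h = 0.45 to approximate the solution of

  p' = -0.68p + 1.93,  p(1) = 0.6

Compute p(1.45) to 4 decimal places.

RK4: k1 = f(t_n, p_n); k2 = f(t_n + h/2, p_n + (h/2)·k1); k3 = f(t_n + h/2, p_n + (h/2)·k2); k4 = f(t_n + h, p_n + h·k3); p_{n+1} = p_n + (h/6)·(k1 + 2k2 + 2k3 + k4).
t=1.000000, p=0.600000:
  k1 = f(1.000000, 0.600000) = 1.522000
  k2 = f(1.225000, 0.942450) = 1.289134
  k3 = f(1.225000, 0.890055) = 1.324762
  k4 = f(1.450000, 1.196143) = 1.116623
  p ← 0.600000 + (0.45/6)·(k1 + 2k2 + 2k3 + k4) = 1.189981
p(1.45) ≈ 1.1900

1.1900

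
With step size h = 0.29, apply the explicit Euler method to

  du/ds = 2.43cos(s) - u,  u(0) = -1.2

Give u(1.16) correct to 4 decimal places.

1.1606

Euler: u_{n+1} = u_n + h·f(s_n, u_n).
s=0.000000, u=-1.200000: f=3.630000 → u ← -1.200000 + 0.29·3.630000 = -0.147300
s=0.290000, u=-0.147300: f=2.475833 → u ← -0.147300 + 0.29·2.475833 = 0.570691
s=0.580000, u=0.570691: f=1.461913 → u ← 0.570691 + 0.29·1.461913 = 0.994646
s=0.870000, u=0.994646: f=0.572282 → u ← 0.994646 + 0.29·0.572282 = 1.160608
u(1.16) ≈ 1.1606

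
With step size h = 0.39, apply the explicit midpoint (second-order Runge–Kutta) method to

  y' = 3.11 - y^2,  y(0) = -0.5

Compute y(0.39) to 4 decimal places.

Midpoint: k1 = f(t_n, y_n); k2 = f(t_n + h/2, y_n + (h/2)·k1); y_{n+1} = y_n + h·k2.
t=0.000000, y=-0.500000:
  k1 = f(0.000000, -0.500000) = 2.860000
  k2 = f(0.195000, 0.057700) = 3.106671
  y ← -0.500000 + 0.39·3.106671 = 0.711602
y(0.39) ≈ 0.7116

0.7116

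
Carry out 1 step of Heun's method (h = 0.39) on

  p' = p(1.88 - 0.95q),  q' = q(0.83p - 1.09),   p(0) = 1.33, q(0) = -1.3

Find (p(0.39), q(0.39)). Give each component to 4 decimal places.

Heun on (p,q): k1 = f(t_n, state_n); k2 = f(t_n + h, state_n + h·k1); state_{n+1} = state_n + (h/2)·(k1 + k2).
0.000000: (1.330000, -1.300000)
  k1 = (4.142950, -0.018070)
  predictor → (2.945750, -1.307047)
  k2 = (9.195734, -1.771014)
  → (3.931043, -1.648871)
(p(0.39), q(0.39)) ≈ (3.9310, -1.6489)

3.9310, -1.6489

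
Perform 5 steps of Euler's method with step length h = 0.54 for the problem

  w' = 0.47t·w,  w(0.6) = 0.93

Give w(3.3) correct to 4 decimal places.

5.2396

Euler: w_{n+1} = w_n + h·f(t_n, w_n).
t=0.600000, w=0.930000: f=0.262260 → w ← 0.930000 + 0.54·0.262260 = 1.071620
t=1.140000, w=1.071620: f=0.574174 → w ← 1.071620 + 0.54·0.574174 = 1.381674
t=1.680000, w=1.381674: f=1.090970 → w ← 1.381674 + 0.54·1.090970 = 1.970798
t=2.220000, w=1.970798: f=2.056331 → w ← 1.970798 + 0.54·2.056331 = 3.081217
t=2.760000, w=3.081217: f=3.996955 → w ← 3.081217 + 0.54·3.996955 = 5.239573
w(3.3) ≈ 5.2396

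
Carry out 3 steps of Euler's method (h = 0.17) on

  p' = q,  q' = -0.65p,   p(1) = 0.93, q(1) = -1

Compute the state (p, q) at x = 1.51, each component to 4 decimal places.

Euler on (p,q): p_{n+1} = p_n + h·p', q_{n+1} = q_n + h·q'.
1.000000: (0.930000, -1.000000); f=(-1.000000, -0.604500) → (0.760000, -1.102765)
1.170000: (0.760000, -1.102765); f=(-1.102765, -0.494000) → (0.572530, -1.186745)
1.340000: (0.572530, -1.186745); f=(-1.186745, -0.372144) → (0.370783, -1.250010)
(p(1.51), q(1.51)) ≈ (0.3708, -1.2500)

0.3708, -1.2500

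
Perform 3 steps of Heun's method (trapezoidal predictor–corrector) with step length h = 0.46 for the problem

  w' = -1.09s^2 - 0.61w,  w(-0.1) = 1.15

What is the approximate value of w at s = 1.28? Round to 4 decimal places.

-0.1950

Heun: k1 = f(s_n, w_n); k2 = f(s_n + h, w_n + h·k1); w_{n+1} = w_n + (h/2)·(k1 + k2).
s=-0.100000, w=1.150000:
  k1 = f(-0.100000, 1.150000) = -0.712400
  k2 = f(0.360000, 0.822296) = -0.642865
  w ← 1.150000 + (0.46/2)·(-0.712400 + (-0.642865)) = 0.838289
s=0.360000, w=0.838289:
  k1 = f(0.360000, 0.838289) = -0.652620
  k2 = f(0.820000, 0.538084) = -1.061147
  w ← 0.838289 + (0.46/2)·(-0.652620 + (-1.061147)) = 0.444123
s=0.820000, w=0.444123:
  k1 = f(0.820000, 0.444123) = -1.003831
  k2 = f(1.280000, -0.017640) = -1.775096
  w ← 0.444123 + (0.46/2)·(-1.003831 + (-1.775096)) = -0.195031
w(1.28) ≈ -0.1950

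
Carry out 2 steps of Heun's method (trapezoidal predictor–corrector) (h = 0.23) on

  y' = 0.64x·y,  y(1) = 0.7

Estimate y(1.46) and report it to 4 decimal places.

Heun: k1 = f(x_n, y_n); k2 = f(x_n + h, y_n + h·k1); y_{n+1} = y_n + (h/2)·(k1 + k2).
x=1.000000, y=0.700000:
  k1 = f(1.000000, 0.700000) = 0.448000
  k2 = f(1.230000, 0.803040) = 0.632153
  y ← 0.700000 + (0.23/2)·(0.448000 + 0.632153) = 0.824218
x=1.230000, y=0.824218:
  k1 = f(1.230000, 0.824218) = 0.648824
  k2 = f(1.460000, 0.973447) = 0.909589
  y ← 0.824218 + (0.23/2)·(0.648824 + 0.909589) = 1.003435
y(1.46) ≈ 1.0034

1.0034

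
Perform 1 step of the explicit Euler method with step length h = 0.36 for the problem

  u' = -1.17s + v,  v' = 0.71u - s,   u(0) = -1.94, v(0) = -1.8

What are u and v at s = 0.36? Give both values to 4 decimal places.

-2.5880, -2.2959

Euler on (u,v): u_{n+1} = u_n + h·u', v_{n+1} = v_n + h·v'.
0.000000: (-1.940000, -1.800000); f=(-1.800000, -1.377400) → (-2.588000, -2.295864)
(u(0.36), v(0.36)) ≈ (-2.5880, -2.2959)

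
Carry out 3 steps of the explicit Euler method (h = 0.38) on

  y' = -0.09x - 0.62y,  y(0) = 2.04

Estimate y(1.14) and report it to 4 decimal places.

Euler: y_{n+1} = y_n + h·f(x_n, y_n).
x=0.000000, y=2.040000: f=-1.264800 → y ← 2.040000 + 0.38·(-1.264800) = 1.559376
x=0.380000, y=1.559376: f=-1.001013 → y ← 1.559376 + 0.38·(-1.001013) = 1.178991
x=0.760000, y=1.178991: f=-0.799374 → y ← 1.178991 + 0.38·(-0.799374) = 0.875229
y(1.14) ≈ 0.8752

0.8752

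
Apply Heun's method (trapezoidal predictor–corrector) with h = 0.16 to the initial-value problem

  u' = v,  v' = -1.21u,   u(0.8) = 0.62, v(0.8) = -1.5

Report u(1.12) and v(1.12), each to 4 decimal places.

Heun on (u,v): k1 = f(x_n, state_n); k2 = f(x_n + h, state_n + h·k1); state_{n+1} = state_n + (h/2)·(k1 + k2).
0.800000: (0.620000, -1.500000)
  k1 = (-1.500000, -0.750200)
  predictor → (0.380000, -1.620032)
  k2 = (-1.620032, -0.459800)
  → (0.370397, -1.596800)
0.960000: (0.370397, -1.596800)
  k1 = (-1.596800, -0.448181)
  predictor → (0.114909, -1.668509)
  k2 = (-1.668509, -0.139040)
  → (0.109173, -1.643778)
(u(1.12), v(1.12)) ≈ (0.1092, -1.6438)

0.1092, -1.6438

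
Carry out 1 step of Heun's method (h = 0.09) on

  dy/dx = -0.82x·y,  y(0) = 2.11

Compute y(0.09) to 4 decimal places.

2.1030

Heun: k1 = f(x_n, y_n); k2 = f(x_n + h, y_n + h·k1); y_{n+1} = y_n + (h/2)·(k1 + k2).
x=0.000000, y=2.110000:
  k1 = f(0.000000, 2.110000) = 0.000000
  k2 = f(0.090000, 2.110000) = -0.155718
  y ← 2.110000 + (0.09/2)·(0.000000 + (-0.155718)) = 2.102993
y(0.09) ≈ 2.1030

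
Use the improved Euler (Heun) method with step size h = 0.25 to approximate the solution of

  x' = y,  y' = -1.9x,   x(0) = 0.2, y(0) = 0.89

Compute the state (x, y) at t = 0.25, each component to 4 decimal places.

0.4106, 0.7422

Heun on (x,y): k1 = f(t_n, state_n); k2 = f(t_n + h, state_n + h·k1); state_{n+1} = state_n + (h/2)·(k1 + k2).
0.000000: (0.200000, 0.890000)
  k1 = (0.890000, -0.380000)
  predictor → (0.422500, 0.795000)
  k2 = (0.795000, -0.802750)
  → (0.410625, 0.742156)
(x(0.25), y(0.25)) ≈ (0.4106, 0.7422)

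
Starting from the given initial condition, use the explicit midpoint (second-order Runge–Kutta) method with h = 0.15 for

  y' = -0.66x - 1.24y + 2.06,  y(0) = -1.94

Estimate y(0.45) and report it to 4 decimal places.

Midpoint: k1 = f(x_n, y_n); k2 = f(x_n + h/2, y_n + (h/2)·k1); y_{n+1} = y_n + h·k2.
x=0.000000, y=-1.940000:
  k1 = f(0.000000, -1.940000) = 4.465600
  k2 = f(0.075000, -1.605080) = 4.000799
  y ← -1.940000 + 0.15·4.000799 = -1.339880
x=0.150000, y=-1.339880:
  k1 = f(0.150000, -1.339880) = 3.622451
  k2 = f(0.225000, -1.068196) = 3.236063
  y ← -1.339880 + 0.15·3.236063 = -0.854471
x=0.300000, y=-0.854471:
  k1 = f(0.300000, -0.854471) = 2.921544
  k2 = f(0.375000, -0.635355) = 2.600340
  y ← -0.854471 + 0.15·2.600340 = -0.464420
y(0.45) ≈ -0.4644

-0.4644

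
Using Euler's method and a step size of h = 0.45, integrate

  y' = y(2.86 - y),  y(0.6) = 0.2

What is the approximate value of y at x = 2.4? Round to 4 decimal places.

Euler: y_{n+1} = y_n + h·f(x_n, y_n).
x=0.600000, y=0.200000: f=0.532000 → y ← 0.200000 + 0.45·0.532000 = 0.439400
x=1.050000, y=0.439400: f=1.063612 → y ← 0.439400 + 0.45·1.063612 = 0.918025
x=1.500000, y=0.918025: f=1.782782 → y ← 0.918025 + 0.45·1.782782 = 1.720277
x=1.950000, y=1.720277: f=1.960639 → y ← 1.720277 + 0.45·1.960639 = 2.602565
y(2.4) ≈ 2.6026

2.6026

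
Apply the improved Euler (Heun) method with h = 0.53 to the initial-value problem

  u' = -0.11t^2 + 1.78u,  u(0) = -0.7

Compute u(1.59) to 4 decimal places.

-9.8375

Heun: k1 = f(t_n, u_n); k2 = f(t_n + h, u_n + h·k1); u_{n+1} = u_n + (h/2)·(k1 + k2).
t=0.000000, u=-0.700000:
  k1 = f(0.000000, -0.700000) = -1.246000
  k2 = f(0.530000, -1.360380) = -2.452375
  u ← -0.700000 + (0.53/2)·(-1.246000 + (-2.452375)) = -1.680069
t=0.530000, u=-1.680069:
  k1 = f(0.530000, -1.680069) = -3.021423
  k2 = f(1.060000, -3.281423) = -5.964530
  u ← -1.680069 + (0.53/2)·(-3.021423 + (-5.964530)) = -4.061347
t=1.060000, u=-4.061347:
  k1 = f(1.060000, -4.061347) = -7.352793
  k2 = f(1.590000, -7.958327) = -14.443914
  u ← -4.061347 + (0.53/2)·(-7.352793 + (-14.443914)) = -9.837474
u(1.59) ≈ -9.8375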